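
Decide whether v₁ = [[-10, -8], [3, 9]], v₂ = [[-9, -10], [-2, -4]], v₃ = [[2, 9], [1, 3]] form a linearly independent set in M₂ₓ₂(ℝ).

linearly independent

Take coordinates with respect to the standard basis {E₁₁, E₁₂, E₂₁, E₂₂}.
Place the vectors as rows of a 3×4 matrix and reduce to echelon form.
The reduction yields 3 nonzero rows, so the rank is 3.
Since rank = 3 (the number of vectors), the set is linearly independent.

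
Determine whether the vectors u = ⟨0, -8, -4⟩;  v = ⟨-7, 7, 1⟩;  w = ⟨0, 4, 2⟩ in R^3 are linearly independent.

linearly dependent

Form the 3×3 matrix with these as columns; its determinant is 0.
A zero determinant means the columns are linearly dependent.
Indeed u + 2w = 0.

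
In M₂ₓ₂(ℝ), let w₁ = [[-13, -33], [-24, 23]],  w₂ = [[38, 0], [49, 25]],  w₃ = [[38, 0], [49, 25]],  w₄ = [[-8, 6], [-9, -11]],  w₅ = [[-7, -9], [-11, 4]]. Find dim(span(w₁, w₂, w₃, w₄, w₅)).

dim = 2

Represent each element by its coordinate vector in ℝ⁴.
Put the 4×5 matrix [w₁|w₂|w₃|w₄|w₅] into echelon form.
The echelon form has 2 nonzero rows, so the rank is 2.
(With 5 elements in a 4-dimensional space the rank is at most 4.)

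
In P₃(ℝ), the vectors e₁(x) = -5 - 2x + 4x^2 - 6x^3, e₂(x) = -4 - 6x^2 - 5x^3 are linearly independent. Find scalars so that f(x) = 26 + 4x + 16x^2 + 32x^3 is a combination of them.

Identify each element with its coordinate vector in ℝ⁴ via {1, x, …, x^3}.
Write f = α₁e₁ + α₂e₂ and equate components.
The system has the unique solution (α₁, α₂) = (-2, -4).

f = -2e₁ - 4e₂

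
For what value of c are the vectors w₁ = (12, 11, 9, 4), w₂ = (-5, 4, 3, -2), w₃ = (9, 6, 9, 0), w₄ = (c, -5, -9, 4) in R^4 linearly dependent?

The set is linearly dependent precisely when det[w₁; w₂; w₃; w₄] = 0.
The determinant works out to -162*c - 36.
Solving -162*c - 36 = 0 yields c = -2/9.

c = -2/9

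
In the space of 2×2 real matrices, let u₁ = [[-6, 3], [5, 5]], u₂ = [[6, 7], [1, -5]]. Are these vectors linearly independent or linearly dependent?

linearly independent

Take coordinates with respect to the standard basis {E₁₁, E₁₂, E₂₁, E₂₂}.
Place the vectors as rows of a 2×4 matrix and reduce to echelon form.
The reduction yields 2 nonzero rows, so the rank is 2.
Since rank = 2 (the number of vectors), the set is linearly independent.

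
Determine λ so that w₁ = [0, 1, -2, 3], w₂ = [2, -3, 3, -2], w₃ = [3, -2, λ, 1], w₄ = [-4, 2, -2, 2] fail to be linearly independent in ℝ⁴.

Place the vectors as rows of a 4×4 matrix; dependence ⇔ determinant zero.
Expanding, det = 18 - 20*λ.
This vanishes exactly when λ = 9/10.

λ = 9/10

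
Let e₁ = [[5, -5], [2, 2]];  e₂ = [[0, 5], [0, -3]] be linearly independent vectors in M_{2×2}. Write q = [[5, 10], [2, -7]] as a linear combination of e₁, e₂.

Identify each element with its coordinate vector in ℝ⁴ via {E₁₁, E₁₂, E₂₁, E₂₂}.
Set up the augmented matrix [e₁ | e₂ | q] and row-reduce.
Row-reducing the augmented matrix gives the unique coefficients (c₁, c₂) = (1, 3).

q = e₁ + 3e₂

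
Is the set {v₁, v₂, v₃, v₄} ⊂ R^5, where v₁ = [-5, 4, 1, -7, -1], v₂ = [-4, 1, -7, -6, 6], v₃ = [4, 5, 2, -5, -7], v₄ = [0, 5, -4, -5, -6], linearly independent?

linearly independent

Place the vectors as rows of a 4×5 matrix and reduce to echelon form.
The reduction yields 4 nonzero rows, so the rank is 4.
Since rank = 4 (the number of vectors), the set is linearly independent.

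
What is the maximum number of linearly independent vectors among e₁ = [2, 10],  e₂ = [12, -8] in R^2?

2

Form the matrix with e₁, e₂ as columns and reduce.
Reduction leaves 2 leading entries, giving rank 2.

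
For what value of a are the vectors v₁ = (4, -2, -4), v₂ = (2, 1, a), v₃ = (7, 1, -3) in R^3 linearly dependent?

a = -2/9

Dependence holds iff the 3×3 matrix [v₁ v₂ v₃] is singular.
Expanding, det = -18*a - 4.
This vanishes exactly when a = -2/9.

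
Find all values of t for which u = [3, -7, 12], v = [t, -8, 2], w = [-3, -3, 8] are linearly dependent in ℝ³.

t = 21

The vectors are dependent exactly when the determinant of the matrix with rows u, v, w vanishes.
The determinant works out to 20*t - 420.
This vanishes exactly when t = 21.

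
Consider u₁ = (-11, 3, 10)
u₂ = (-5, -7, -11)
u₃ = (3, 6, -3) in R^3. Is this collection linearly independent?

linearly independent

The matrix [u₁|u₂|u₃] has determinant -1191.
A nonzero determinant means the columns are linearly independent.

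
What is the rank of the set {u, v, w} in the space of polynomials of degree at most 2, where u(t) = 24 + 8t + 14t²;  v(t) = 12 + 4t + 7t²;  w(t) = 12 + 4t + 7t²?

1

Represent each element by its coordinate vector in ℝ³.
Apply Gaussian elimination to the matrix whose rows are u, v, w.
There is 1 pivot column, so rank = 1.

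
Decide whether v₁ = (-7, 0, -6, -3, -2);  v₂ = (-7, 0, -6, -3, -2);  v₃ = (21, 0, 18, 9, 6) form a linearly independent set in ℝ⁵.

linearly dependent

Row-reduce the matrix whose columns are v₁, v₂, v₃.
The reduction yields 1 nonzero row, so the rank is 1.
Since rank 1 < 3, the set is linearly dependent.
Indeed v₁ - v₂ = 0.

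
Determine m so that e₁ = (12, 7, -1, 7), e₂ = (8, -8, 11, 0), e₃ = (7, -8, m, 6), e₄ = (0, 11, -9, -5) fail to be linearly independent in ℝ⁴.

m = 39/4

The set is linearly dependent precisely when det[e₁; e₂; e₃; e₄] = 0.
The determinant works out to 1376*m - 13416.
Solving 1376*m - 13416 = 0 yields m = 39/4.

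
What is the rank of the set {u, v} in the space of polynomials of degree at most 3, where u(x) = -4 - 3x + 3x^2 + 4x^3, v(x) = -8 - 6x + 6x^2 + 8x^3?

1

Use coordinates relative to {1, x, …, x^3}.
Form the matrix with u, v as columns and reduce.
Exactly 1 pivot survives; hence the rank is 1.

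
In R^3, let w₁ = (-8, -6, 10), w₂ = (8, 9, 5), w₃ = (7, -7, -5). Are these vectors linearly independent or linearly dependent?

linearly independent

Row-reduce the matrix whose columns are w₁, w₂, w₃.
The reduction yields 3 nonzero rows, so the rank is 3.
Since rank = 3 (the number of vectors), the set is linearly independent.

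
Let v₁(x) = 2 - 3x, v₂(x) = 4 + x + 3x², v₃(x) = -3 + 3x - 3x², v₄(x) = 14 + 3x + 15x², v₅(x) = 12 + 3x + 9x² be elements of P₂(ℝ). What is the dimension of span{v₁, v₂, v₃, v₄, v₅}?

dim = 3

Pass to coordinate vectors with respect to the basis {1, x, x²}.
Put the 3×5 matrix [v₁|v₂|v₃|v₄|v₅] into echelon form.
There are 3 pivot columns, so rank = 3.
(With 5 elements in a 3-dimensional space the rank is at most 3.)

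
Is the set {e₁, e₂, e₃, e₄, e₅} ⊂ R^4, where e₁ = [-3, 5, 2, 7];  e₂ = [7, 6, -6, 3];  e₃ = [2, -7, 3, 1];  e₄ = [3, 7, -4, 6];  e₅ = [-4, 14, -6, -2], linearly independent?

linearly dependent

There are 5 vectors in a 4-dimensional space, so they cannot be linearly independent.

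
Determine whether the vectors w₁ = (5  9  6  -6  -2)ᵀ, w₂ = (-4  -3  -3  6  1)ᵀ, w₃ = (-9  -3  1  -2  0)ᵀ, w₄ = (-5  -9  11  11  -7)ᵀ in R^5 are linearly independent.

Place the vectors as rows of a 4×5 matrix and reduce to echelon form.
The reduction yields 4 nonzero rows, so the rank is 4.
Since rank = 4 (the number of vectors), the set is linearly independent.

linearly independent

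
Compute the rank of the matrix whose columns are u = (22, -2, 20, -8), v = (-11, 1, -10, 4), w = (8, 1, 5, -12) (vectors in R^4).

2

Put the 4×3 matrix [u|v|w] into echelon form.
There are 2 pivot columns, so rank = 2.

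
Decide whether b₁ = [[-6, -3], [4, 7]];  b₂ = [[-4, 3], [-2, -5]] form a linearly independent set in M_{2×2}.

linearly independent

Write each element as a coordinate vector in ℝ⁴ using {E₁₁, E₁₂, E₂₁, E₂₂}.
Row-reduce the matrix whose columns are b₁, b₂.
The reduction yields 2 nonzero rows, so the rank is 2.
Since rank = 2 (the number of vectors), the set is linearly independent.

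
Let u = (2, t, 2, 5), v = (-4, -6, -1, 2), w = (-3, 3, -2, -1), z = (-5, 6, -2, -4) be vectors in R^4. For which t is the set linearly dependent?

t = -57/5

Dependence holds iff the 4×4 matrix [u v w z] is singular.
The determinant works out to 25*t + 285.
Solving 25*t + 285 = 0 yields t = -57/5.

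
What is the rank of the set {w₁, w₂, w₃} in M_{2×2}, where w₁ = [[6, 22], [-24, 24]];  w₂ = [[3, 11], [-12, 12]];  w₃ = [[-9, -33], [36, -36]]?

1

Represent each element by its coordinate vector in ℝ⁴.
Apply Gaussian elimination to the matrix whose rows are w₁, w₂, w₃.
The echelon form has 1 nonzero row, so the rank is 1.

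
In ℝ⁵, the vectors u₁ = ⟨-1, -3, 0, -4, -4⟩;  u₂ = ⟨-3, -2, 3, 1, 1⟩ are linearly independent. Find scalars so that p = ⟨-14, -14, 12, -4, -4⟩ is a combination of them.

Set up the augmented matrix [u₁ | u₂ | p] and row-reduce.
Row-reducing the augmented matrix gives the unique coefficients (c₁, c₂) = (2, 4).

p = 2u₁ + 4u₂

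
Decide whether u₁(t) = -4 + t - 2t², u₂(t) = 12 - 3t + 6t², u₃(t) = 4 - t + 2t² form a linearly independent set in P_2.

Write each element as a coordinate vector in ℝ³ using {1, t, t²}.
Form the 3×3 matrix with these as columns; its determinant is 0.
A zero determinant means the columns are linearly dependent.
Indeed 3u₁ + u₂ = 0.

linearly dependent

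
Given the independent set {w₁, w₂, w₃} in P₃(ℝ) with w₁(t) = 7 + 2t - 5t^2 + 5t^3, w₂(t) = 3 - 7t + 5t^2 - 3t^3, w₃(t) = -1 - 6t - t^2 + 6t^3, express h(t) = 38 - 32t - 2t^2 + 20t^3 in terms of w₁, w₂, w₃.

Take coordinate vectors relative to {1, t, …, t^3}.
Solve the system with w₁, w₂, w₃ as columns and h as the right-hand side.
Back-substitution yields (a₁, a₂, a₃) = (4, 4, 2).

h = 4w₁ + 4w₂ + 2w₃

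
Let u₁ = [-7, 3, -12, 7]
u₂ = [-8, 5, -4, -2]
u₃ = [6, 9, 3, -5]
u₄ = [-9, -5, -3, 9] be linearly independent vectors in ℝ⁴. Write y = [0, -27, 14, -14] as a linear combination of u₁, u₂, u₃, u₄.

Since u₁, u₂, u₃, u₄ are independent, the coefficients expressing y are uniquely determined by a linear system.
Back-substitution yields (c₁, …, c₄) = (-2, 1, -4, -2).

y = -2u₁ + u₂ - 4u₃ - 2u₄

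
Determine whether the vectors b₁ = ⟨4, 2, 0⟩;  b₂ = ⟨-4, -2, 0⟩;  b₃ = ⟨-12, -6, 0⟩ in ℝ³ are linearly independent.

Place the vectors as rows of a 3×3 matrix and reduce to echelon form.
The reduction yields 1 nonzero row, so the rank is 1.
Since rank 1 < 3, the set is linearly dependent.
Indeed b₁ + b₂ = 0.

linearly dependent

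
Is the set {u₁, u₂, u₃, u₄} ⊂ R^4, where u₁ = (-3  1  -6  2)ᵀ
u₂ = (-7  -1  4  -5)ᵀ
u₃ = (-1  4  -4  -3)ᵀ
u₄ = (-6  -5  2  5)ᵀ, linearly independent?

linearly independent

Form the 4×4 matrix with these as columns; its determinant is 388.
A nonzero determinant means the columns are linearly independent.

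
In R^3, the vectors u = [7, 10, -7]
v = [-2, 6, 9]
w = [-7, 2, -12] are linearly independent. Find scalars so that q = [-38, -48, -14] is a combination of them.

Solve the system with u, v, w as columns and q as the right-hand side.
Row-reducing the augmented matrix gives the unique coefficients (c₁, c₂, c₃) = (-4, -2, 2).

q = -4u - 2v + 2w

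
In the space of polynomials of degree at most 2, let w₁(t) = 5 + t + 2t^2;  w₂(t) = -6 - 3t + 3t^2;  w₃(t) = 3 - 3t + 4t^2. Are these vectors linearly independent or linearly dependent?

Take coordinates with respect to the standard basis {1, t, t^2}.
The matrix [w₁|w₂|w₃] has determinant 72.
A nonzero determinant means the columns are linearly independent.

linearly independent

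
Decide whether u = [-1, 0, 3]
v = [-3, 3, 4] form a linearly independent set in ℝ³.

linearly independent

Row-reduce the matrix whose columns are u, v.
The reduction yields 2 nonzero rows, so the rank is 2.
Since rank = 2 (the number of vectors), the set is linearly independent.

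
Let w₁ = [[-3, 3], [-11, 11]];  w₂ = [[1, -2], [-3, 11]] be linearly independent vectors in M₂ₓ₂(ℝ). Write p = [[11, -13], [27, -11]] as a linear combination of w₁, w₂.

Take coordinate vectors relative to {E₁₁, E₁₂, E₂₁, E₂₂}.
Solve the system with w₁, w₂ as columns and p as the right-hand side.
Back-substitution yields (c₁, c₂) = (-3, 2).

p = -3w₁ + 2w₂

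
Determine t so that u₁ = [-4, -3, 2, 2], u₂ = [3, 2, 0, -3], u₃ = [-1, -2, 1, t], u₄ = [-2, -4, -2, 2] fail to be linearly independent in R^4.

The set is linearly dependent precisely when det[u₁; u₂; u₃; u₄] = 0.
Cofactor expansion gives det = 18*t + 14.
This vanishes exactly when t = -7/9.

t = -7/9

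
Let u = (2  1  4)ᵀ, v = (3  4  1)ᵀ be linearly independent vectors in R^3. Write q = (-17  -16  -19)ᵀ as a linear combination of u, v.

Since u, v are independent, the coefficients expressing q are uniquely determined by a linear system.
The system has the unique solution (a₁, a₂) = (-4, -3).

q = -4u - 3v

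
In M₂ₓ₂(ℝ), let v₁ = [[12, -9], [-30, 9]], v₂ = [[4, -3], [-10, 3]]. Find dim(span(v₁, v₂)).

Pass to coordinate vectors with respect to the basis {E₁₁, E₁₂, E₂₁, E₂₂}.
Form the matrix with v₁, v₂ as columns and reduce.
The echelon form has 1 nonzero row, so the rank is 1.

dim = 1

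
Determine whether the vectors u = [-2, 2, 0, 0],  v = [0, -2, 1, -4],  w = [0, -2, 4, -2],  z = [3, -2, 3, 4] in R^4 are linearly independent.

Form the 4×4 matrix with these as columns; its determinant is -4.
A nonzero determinant means the columns are linearly independent.

linearly independent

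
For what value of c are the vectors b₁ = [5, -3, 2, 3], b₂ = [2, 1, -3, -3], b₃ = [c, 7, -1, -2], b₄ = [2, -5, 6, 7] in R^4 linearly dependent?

c = -7/2

The vectors are dependent exactly when the determinant of the matrix with rows b₁, b₂, b₃, b₄ vanishes.
Cofactor expansion gives det = -2*c - 7.
This vanishes exactly when c = -7/2.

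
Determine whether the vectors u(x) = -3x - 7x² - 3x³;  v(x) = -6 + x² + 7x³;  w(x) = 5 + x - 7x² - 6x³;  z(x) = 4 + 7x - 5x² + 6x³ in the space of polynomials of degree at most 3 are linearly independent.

linearly independent

Write each element as a coordinate vector in ℝ⁴ using {1, x, …, x³}.
Row-reduce the matrix whose columns are u, v, w, z.
The reduction yields 4 nonzero rows, so the rank is 4.
Since rank = 4 (the number of vectors), the set is linearly independent.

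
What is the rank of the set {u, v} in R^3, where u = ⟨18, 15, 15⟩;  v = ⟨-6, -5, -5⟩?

1

Form the matrix with u, v as columns and reduce.
Exactly 1 pivot survives; hence the rank is 1.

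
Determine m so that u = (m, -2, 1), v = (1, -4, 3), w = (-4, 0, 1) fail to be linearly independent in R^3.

The vectors are dependent exactly when the determinant of the matrix with rows u, v, w vanishes.
The determinant works out to 10 - 4*m.
This vanishes exactly when m = 5/2.

m = 5/2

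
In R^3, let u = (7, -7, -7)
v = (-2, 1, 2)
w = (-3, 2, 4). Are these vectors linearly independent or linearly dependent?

linearly independent

Row-reduce the matrix whose columns are u, v, w.
The reduction yields 3 nonzero rows, so the rank is 3.
Since rank = 3 (the number of vectors), the set is linearly independent.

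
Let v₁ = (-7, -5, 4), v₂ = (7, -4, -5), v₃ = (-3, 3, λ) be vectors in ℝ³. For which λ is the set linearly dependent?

λ = 16/7

The vectors are dependent exactly when the determinant of the matrix with rows v₁, v₂, v₃ vanishes.
The determinant works out to 63*λ - 144.
Solving 63*λ - 144 = 0 yields λ = 16/7.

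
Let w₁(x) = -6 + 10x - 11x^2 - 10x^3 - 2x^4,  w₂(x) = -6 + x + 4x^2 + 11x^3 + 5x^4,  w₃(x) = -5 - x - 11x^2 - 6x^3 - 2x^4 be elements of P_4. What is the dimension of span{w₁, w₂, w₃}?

Pass to coordinate vectors with respect to the basis {1, x, …, x^4}.
Put the 5×3 matrix [w₁|w₂|w₃] into echelon form.
Exactly 3 pivots survive; hence the rank is 3.

dim = 3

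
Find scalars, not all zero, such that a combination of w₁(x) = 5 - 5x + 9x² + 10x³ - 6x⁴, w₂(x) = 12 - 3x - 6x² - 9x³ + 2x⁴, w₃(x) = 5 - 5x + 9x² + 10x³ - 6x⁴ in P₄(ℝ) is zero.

w₁ - w₃ = 0

Pass to coordinate vectors relative to the basis {1, x, …, x⁴}.
Set up α₁w₁ + … + α₃w₃ = 0 and solve the homogeneous system.
A generator of the null space is (1, 0, -1).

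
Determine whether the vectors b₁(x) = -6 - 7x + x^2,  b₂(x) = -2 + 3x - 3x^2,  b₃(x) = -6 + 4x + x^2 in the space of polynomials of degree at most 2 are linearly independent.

Write each element as a coordinate vector in ℝ³ using {1, x, x^2}.
The matrix [b₁|b₂|b₃] has determinant -220.
A nonzero determinant means the columns are linearly independent.

linearly independent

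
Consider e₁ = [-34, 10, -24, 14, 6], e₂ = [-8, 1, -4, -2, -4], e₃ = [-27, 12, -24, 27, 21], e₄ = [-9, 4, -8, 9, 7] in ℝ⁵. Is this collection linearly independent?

linearly dependent

Row-reduce the matrix whose columns are e₁, e₂, e₃, e₄.
The reduction yields 2 nonzero rows, so the rank is 2.
Since rank 2 < 4, the set is linearly dependent.
Indeed 3e₁ - 6e₂ - 2e₃ = 0.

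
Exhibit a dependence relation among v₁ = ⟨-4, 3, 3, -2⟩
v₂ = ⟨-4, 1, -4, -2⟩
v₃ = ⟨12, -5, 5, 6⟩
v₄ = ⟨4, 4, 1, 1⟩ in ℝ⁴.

v₁ + 2v₂ + v₃ = 0

Row-reduce the matrix with v₁, v₂, v₃, v₄ as columns; the null space gives the coefficients.
The free variable yields coefficients (1, 2, 1, 0) (any nonzero multiple also works).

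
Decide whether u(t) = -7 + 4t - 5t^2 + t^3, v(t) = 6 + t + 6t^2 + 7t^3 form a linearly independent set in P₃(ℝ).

linearly independent

Write each element as a coordinate vector in ℝ⁴ using {1, t, …, t^3}.
Row-reduce the matrix whose columns are u, v.
The reduction yields 2 nonzero rows, so the rank is 2.
Since rank = 2 (the number of vectors), the set is linearly independent.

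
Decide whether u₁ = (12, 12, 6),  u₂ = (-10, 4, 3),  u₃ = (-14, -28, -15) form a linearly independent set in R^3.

The matrix [u₁|u₂|u₃] has determinant 0.
A zero determinant means the columns are linearly dependent.

linearly dependent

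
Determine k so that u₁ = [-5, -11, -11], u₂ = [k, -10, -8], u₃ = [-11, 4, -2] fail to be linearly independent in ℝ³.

k = -3/11

Place the vectors as rows of a 3×3 matrix; dependence ⇔ determinant zero.
Cofactor expansion gives det = -66*k - 18.
This vanishes exactly when k = -3/11.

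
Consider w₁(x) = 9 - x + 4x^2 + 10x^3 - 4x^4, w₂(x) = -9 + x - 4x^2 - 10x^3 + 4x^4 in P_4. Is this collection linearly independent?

Take coordinates with respect to the standard basis {1, x, …, x^4}.
Place the vectors as rows of a 2×5 matrix and reduce to echelon form.
The reduction yields 1 nonzero row, so the rank is 1.
Since rank 1 < 2, the set is linearly dependent.

linearly dependent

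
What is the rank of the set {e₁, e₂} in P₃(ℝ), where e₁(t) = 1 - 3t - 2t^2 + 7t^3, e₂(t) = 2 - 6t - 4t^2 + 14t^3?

rank 1

Represent each element by its coordinate vector in ℝ⁴.
Form the matrix with e₁, e₂ as columns and reduce.
There is 1 pivot column, so rank = 1.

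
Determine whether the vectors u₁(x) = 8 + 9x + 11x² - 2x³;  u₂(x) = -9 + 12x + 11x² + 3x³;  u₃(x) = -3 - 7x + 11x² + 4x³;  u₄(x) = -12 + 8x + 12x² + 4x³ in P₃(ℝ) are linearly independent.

Write each element as a coordinate vector in ℝ⁴ using {1, x, …, x³}.
Place the vectors as rows of a 4×4 matrix and reduce to echelon form.
The reduction yields 4 nonzero rows, so the rank is 4.
Since rank = 4 (the number of vectors), the set is linearly independent.

linearly independent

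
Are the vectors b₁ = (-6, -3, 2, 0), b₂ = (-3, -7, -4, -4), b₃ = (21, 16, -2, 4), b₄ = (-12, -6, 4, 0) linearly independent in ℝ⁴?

One vector is a scalar multiple of another, so the set is dependent.

linearly dependent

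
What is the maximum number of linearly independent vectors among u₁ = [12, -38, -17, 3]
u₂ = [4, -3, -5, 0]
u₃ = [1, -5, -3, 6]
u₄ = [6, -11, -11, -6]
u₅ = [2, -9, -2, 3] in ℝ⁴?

4

Apply Gaussian elimination to the matrix whose rows are u₁, u₂, u₃, u₄, u₅.
Exactly 4 pivots survive; hence the rank is 4.
(With 5 elements in a 4-dimensional space the rank is at most 4.)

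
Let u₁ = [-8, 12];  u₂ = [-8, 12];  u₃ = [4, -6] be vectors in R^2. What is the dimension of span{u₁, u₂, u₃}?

1

Put the 2×3 matrix [u₁|u₂|u₃] into echelon form.
The echelon form has 1 nonzero row, so the rank is 1.
(With 3 elements in a 2-dimensional space the rank is at most 2.)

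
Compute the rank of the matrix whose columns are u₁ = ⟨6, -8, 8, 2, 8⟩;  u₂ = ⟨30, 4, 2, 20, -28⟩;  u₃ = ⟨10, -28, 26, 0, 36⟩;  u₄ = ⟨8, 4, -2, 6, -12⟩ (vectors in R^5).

rank 2

Row-reduce the 4×5 matrix with these as rows.
Reduction leaves 2 leading entries, giving rank 2.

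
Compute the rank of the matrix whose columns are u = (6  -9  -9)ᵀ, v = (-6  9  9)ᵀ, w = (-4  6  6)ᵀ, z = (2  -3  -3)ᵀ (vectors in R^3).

rank 1

Put the 3×4 matrix [u|v|w|z] into echelon form.
Exactly 1 pivot survives; hence the rank is 1.
(With 4 elements in a 3-dimensional space the rank is at most 3.)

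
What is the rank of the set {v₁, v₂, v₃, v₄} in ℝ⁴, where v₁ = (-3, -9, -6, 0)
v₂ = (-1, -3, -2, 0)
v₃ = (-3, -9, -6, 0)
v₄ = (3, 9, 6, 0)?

rank 1

Apply Gaussian elimination to the matrix whose rows are v₁, v₂, v₃, v₄.
There is 1 pivot column, so rank = 1.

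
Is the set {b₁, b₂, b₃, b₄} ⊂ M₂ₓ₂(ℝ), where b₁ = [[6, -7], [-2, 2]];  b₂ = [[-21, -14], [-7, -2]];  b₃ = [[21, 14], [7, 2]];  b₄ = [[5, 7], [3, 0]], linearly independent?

Take coordinates with respect to the standard basis {E₁₁, E₁₂, E₂₁, E₂₂}.
The matrix [b₁|b₂|b₃|b₄] has determinant 0.
A zero determinant means the columns are linearly dependent.

linearly dependent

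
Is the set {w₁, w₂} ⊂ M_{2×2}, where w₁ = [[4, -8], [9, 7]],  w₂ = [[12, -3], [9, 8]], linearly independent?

Take coordinates with respect to the standard basis {E₁₁, E₁₂, E₂₁, E₂₂}.
Row-reduce the matrix whose columns are w₁, w₂.
The reduction yields 2 nonzero rows, so the rank is 2.
Since rank = 2 (the number of vectors), the set is linearly independent.

linearly independent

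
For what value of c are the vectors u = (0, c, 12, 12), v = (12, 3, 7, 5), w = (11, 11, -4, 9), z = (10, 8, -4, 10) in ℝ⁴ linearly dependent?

The vectors are dependent exactly when the determinant of the matrix with rows u, v, w, z vanishes.
The determinant works out to 208*c + 6864.
Setting this to zero gives c = -33.

c = -33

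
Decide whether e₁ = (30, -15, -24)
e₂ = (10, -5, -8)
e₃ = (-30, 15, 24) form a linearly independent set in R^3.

The matrix [e₁|e₂|e₃] has determinant 0.
A zero determinant means the columns are linearly dependent.

linearly dependent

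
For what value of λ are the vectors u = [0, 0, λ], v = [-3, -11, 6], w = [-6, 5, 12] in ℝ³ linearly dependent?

λ = 0

Place the vectors as rows of a 3×3 matrix; dependence ⇔ determinant zero.
Cofactor expansion gives det = -81*λ.
Solving -81*λ = 0 yields λ = 0.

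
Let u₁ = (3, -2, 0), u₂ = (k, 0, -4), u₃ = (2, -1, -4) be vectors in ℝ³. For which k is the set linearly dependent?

The set is linearly dependent precisely when det[u₁; u₂; u₃] = 0.
Expanding, det = 4 - 8*k.
Solving 4 - 8*k = 0 yields k = 1/2.

k = 1/2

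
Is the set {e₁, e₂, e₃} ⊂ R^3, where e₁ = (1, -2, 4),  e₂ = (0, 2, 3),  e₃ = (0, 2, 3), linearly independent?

Two of the vectors are equal, giving an immediate dependence.

linearly dependent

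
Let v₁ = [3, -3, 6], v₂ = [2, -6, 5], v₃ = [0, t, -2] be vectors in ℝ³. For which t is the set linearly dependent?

t = 8

Dependence holds iff the 3×3 matrix [v₁ v₂ v₃] is singular.
The determinant works out to 24 - 3*t.
Solving 24 - 3*t = 0 yields t = 8.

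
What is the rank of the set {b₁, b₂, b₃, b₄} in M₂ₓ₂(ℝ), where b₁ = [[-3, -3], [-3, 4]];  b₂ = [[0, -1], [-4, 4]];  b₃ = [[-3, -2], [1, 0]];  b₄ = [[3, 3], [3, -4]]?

rank 2

Represent each element by its coordinate vector in ℝ⁴.
Put the 4×4 matrix [b₁|b₂|b₃|b₄] into echelon form.
The echelon form has 2 nonzero rows, so the rank is 2.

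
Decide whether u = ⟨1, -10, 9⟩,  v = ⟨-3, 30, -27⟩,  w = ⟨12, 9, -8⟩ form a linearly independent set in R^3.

linearly dependent

One vector is a scalar multiple of another, so the set is dependent.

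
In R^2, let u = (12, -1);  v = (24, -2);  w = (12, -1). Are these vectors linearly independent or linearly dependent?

There are 3 vectors in a 2-dimensional space, so they cannot be linearly independent.

linearly dependent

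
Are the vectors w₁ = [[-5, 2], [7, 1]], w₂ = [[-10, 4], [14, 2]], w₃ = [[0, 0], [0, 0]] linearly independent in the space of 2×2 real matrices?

linearly dependent

Write each element as a coordinate vector in ℝ⁴ using {E₁₁, E₁₂, E₂₁, E₂₂}.
One of the vectors is the zero vector, so the set is linearly dependent.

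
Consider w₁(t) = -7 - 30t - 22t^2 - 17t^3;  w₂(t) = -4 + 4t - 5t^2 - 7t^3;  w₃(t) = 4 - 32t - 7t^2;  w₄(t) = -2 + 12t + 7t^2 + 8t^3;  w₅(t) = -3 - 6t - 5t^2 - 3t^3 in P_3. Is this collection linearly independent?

Write each element as a coordinate vector in ℝ⁴ using {1, t, …, t^3}.
There are 5 vectors in a 4-dimensional space, so they cannot be linearly independent.

linearly dependent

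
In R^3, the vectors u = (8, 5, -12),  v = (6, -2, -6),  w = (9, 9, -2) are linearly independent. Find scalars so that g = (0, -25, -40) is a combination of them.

Set up the augmented matrix [u | v | w | g] and row-reduce.
Back-substitution yields (α₁, α₂, α₃) = (3, 2, -4).

g = 3u + 2v - 4w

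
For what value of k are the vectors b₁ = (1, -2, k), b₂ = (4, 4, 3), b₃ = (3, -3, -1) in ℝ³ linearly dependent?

Place the vectors as rows of a 3×3 matrix; dependence ⇔ determinant zero.
The determinant works out to -24*k - 21.
Solving -24*k - 21 = 0 yields k = -7/8.

k = -7/8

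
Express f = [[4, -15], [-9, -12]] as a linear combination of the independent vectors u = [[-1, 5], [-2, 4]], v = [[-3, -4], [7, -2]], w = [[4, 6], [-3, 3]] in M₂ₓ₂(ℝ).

f = -3u - 3v - 2w

Take coordinate vectors relative to {E₁₁, E₁₂, E₂₁, E₂₂}.
Set up the augmented matrix [u | v | w | f] and row-reduce.
Row-reducing the augmented matrix gives the unique coefficients (α₁, α₂, α₃) = (-3, -3, -2).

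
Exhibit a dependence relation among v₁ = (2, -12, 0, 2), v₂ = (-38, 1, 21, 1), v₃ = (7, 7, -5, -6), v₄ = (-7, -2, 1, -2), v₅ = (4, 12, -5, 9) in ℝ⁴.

3v₁ + v₂ + 3v₃ - v₄ + v₅ = 0

Set up α₁v₁ + … + α₅v₅ = 0 and solve the homogeneous system.
One solution (up to scaling) is (3, 1, 3, -1, 1).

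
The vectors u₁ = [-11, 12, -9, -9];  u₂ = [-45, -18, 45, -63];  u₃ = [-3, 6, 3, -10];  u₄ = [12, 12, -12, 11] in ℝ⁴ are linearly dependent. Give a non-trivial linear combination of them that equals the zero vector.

u₂ - 3u₃ + 3u₄ = 0

Set up α₁u₁ + … + α₄u₄ = 0 and solve the homogeneous system.
The free variable yields coefficients (0, 1, -3, 3) (any nonzero multiple also works).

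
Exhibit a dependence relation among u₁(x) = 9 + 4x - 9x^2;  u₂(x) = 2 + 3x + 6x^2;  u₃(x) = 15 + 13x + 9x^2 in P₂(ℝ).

Take coordinates with respect to {1, x, x^2}.
Row-reduce the matrix with u₁, u₂, u₃ as columns; the null space gives the coefficients.
One solution (up to scaling) is (1, 3, -1).

u₁ + 3u₂ - u₃ = 0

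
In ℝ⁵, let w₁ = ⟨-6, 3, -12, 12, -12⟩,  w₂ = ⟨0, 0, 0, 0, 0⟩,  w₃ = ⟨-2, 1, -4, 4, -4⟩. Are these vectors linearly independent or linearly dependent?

linearly dependent

One of the vectors is the zero vector, so the set is linearly dependent.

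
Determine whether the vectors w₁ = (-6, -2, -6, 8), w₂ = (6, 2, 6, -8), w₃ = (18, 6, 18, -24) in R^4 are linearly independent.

linearly dependent

Row-reduce the matrix whose columns are w₁, w₂, w₃.
The reduction yields 1 nonzero row, so the rank is 1.
Since rank 1 < 3, the set is linearly dependent.
Indeed w₁ + w₂ = 0.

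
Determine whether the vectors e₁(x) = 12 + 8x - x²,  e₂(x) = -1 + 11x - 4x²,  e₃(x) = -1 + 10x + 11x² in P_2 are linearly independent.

linearly independent

Write each element as a coordinate vector in ℝ³ using {1, x, x²}.
Row-reduce the matrix whose columns are e₁, e₂, e₃.
The reduction yields 3 nonzero rows, so the rank is 3.
Since rank = 3 (the number of vectors), the set is linearly independent.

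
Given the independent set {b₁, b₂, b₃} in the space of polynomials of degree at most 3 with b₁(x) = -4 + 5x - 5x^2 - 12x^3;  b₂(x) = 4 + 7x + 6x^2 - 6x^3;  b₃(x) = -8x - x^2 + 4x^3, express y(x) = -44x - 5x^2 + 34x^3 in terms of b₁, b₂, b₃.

y = -b₁ - b₂ + 4b₃

Work in coordinates with respect to the standard basis {1, x, …, x^3}.
Since b₁, b₂, b₃ are independent, the coefficients expressing y are uniquely determined by a linear system.
The system has the unique solution (a₁, a₂, a₃) = (-1, -1, 4).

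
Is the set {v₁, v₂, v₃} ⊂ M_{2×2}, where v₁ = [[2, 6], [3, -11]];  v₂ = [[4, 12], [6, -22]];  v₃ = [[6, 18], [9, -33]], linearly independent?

linearly dependent

Write each element as a coordinate vector in ℝ⁴ using {E₁₁, E₁₂, E₂₁, E₂₂}.
Place the vectors as rows of a 3×4 matrix and reduce to echelon form.
The reduction yields 1 nonzero row, so the rank is 1.
Since rank 1 < 3, the set is linearly dependent.
Indeed 2v₁ - v₂ = 0.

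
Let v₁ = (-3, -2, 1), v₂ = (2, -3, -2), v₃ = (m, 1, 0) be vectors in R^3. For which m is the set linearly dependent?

m = 4/7

Dependence holds iff the 3×3 matrix [v₁ v₂ v₃] is singular.
Expanding, det = 7*m - 4.
This vanishes exactly when m = 4/7.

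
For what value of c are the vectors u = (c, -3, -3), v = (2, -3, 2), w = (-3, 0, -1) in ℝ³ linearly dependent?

c = -13

Place the vectors as rows of a 3×3 matrix; dependence ⇔ determinant zero.
Expanding, det = 3*c + 39.
Solving 3*c + 39 = 0 yields c = -13.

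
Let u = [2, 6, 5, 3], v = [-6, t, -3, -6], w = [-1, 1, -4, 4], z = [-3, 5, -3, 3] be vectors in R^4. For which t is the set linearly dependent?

t = 11/12

The set is linearly dependent precisely when det[u; v; w; z] = 0.
Expanding, det = 66 - 72*t.
Setting this to zero gives t = 11/12.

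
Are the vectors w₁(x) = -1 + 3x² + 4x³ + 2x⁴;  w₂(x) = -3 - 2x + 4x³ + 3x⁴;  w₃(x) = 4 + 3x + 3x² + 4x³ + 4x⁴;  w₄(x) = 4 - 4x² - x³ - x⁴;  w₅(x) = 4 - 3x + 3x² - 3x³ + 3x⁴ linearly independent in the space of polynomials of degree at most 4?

linearly independent

Take coordinates with respect to the standard basis {1, x, …, x⁴}.
Form the 5×5 matrix with these as columns; its determinant is -2032.
A nonzero determinant means the columns are linearly independent.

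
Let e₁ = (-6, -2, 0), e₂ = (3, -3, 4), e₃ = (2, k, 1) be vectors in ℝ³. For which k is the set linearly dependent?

k = -1/3

Dependence holds iff the 3×3 matrix [e₁ e₂ e₃] is singular.
Cofactor expansion gives det = 24*k + 8.
Solving 24*k + 8 = 0 yields k = -1/3.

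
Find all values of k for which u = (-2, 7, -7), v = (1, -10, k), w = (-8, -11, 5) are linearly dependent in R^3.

The set is linearly dependent precisely when det[u; v; w] = 0.
Cofactor expansion gives det = 702 - 78*k.
Solving 702 - 78*k = 0 yields k = 9.

k = 9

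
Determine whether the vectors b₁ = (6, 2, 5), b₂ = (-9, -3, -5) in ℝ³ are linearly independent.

Place the vectors as rows of a 2×3 matrix and reduce to echelon form.
The reduction yields 2 nonzero rows, so the rank is 2.
Since rank = 2 (the number of vectors), the set is linearly independent.

linearly independent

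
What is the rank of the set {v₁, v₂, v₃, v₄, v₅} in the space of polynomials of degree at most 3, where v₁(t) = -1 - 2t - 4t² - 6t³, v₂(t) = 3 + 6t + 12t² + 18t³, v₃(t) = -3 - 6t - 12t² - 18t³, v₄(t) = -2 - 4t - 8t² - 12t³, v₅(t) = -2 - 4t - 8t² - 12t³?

1

Pass to coordinate vectors with respect to the basis {1, t, …, t³}.
Put the 4×5 matrix [v₁|v₂|v₃|v₄|v₅] into echelon form.
Exactly 1 pivot survives; hence the rank is 1.
(With 5 elements in a 4-dimensional space the rank is at most 4.)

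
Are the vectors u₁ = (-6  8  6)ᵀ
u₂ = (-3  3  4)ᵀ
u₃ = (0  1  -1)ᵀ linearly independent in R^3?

linearly dependent

Form the 3×3 matrix with these as columns; its determinant is 0.
A zero determinant means the columns are linearly dependent.
Indeed u₁ - 2u₂ - 2u₃ = 0.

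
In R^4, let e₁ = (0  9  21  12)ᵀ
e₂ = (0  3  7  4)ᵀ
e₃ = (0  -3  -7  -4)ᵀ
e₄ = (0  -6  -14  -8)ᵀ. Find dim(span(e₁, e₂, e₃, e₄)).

Row-reduce the 4×4 matrix with these as rows.
There is 1 pivot column, so rank = 1.

dim = 1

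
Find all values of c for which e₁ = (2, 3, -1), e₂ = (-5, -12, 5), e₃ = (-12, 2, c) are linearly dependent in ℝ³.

c = -46/9

The vectors are dependent exactly when the determinant of the matrix with rows e₁, e₂, e₃ vanishes.
Cofactor expansion gives det = -9*c - 46.
Solving -9*c - 46 = 0 yields c = -46/9.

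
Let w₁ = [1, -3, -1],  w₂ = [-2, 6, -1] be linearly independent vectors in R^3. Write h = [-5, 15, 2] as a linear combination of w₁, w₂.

Solve the system with w₁, w₂ as columns and h as the right-hand side.
The system has the unique solution (α₁, α₂) = (-3, 1).

h = -3w₁ + w₂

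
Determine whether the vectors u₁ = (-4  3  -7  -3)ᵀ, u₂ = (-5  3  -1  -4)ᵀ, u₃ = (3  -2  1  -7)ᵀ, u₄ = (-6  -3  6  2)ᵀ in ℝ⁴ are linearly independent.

Form the 4×4 matrix with these as columns; its determinant is -1753.
A nonzero determinant means the columns are linearly independent.

linearly independent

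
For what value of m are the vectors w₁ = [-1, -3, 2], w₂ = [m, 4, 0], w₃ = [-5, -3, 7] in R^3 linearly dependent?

m = -4/5

Place the vectors as rows of a 3×3 matrix; dependence ⇔ determinant zero.
The determinant works out to 15*m + 12.
Solving 15*m + 12 = 0 yields m = -4/5.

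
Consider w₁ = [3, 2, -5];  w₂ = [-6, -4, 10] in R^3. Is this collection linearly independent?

linearly dependent

Place the vectors as rows of a 2×3 matrix and reduce to echelon form.
The reduction yields 1 nonzero row, so the rank is 1.
Since rank 1 < 2, the set is linearly dependent.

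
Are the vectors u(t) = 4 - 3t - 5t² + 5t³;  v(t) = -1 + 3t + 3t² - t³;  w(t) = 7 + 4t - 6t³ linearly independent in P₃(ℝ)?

Write each element as a coordinate vector in ℝ⁴ using {1, t, …, t³}.
Place the vectors as rows of a 3×4 matrix and reduce to echelon form.
The reduction yields 3 nonzero rows, so the rank is 3.
Since rank = 3 (the number of vectors), the set is linearly independent.

linearly independent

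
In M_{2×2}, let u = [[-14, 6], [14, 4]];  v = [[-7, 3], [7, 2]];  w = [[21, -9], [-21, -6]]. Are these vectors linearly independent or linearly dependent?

Take coordinates with respect to the standard basis {E₁₁, E₁₂, E₂₁, E₂₂}.
One vector is a scalar multiple of another, so the set is dependent.

linearly dependent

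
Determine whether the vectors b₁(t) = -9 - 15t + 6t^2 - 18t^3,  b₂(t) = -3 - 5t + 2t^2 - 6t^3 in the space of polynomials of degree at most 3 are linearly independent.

Take coordinates with respect to the standard basis {1, t, …, t^3}.
Row-reduce the matrix whose columns are b₁, b₂.
The reduction yields 1 nonzero row, so the rank is 1.
Since rank 1 < 2, the set is linearly dependent.
Indeed b₁ - 3b₂ = 0.

linearly dependent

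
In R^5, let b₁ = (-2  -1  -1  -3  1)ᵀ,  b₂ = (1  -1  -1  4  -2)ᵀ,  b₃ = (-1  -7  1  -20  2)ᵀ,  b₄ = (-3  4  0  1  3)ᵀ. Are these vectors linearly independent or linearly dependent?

linearly dependent

Row-reduce the matrix whose columns are b₁, b₂, b₃, b₄.
The reduction yields 3 nonzero rows, so the rank is 3.
Since rank 3 < 4, the set is linearly dependent.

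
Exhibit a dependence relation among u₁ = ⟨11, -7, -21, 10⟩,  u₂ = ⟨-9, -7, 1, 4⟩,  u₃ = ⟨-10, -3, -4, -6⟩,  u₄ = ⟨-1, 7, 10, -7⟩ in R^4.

u₁ + u₂ + 2u₄ = 0

Set up α₁u₁ + … + α₄u₄ = 0 and solve the homogeneous system.
A generator of the null space is (1, 1, 0, 2).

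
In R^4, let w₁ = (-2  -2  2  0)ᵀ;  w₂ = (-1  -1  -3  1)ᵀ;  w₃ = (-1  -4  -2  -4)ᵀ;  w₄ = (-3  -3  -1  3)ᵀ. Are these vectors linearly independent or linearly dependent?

Place the vectors as rows of a 4×4 matrix and reduce to echelon form.
The reduction yields 4 nonzero rows, so the rank is 4.
Since rank = 4 (the number of vectors), the set is linearly independent.

linearly independent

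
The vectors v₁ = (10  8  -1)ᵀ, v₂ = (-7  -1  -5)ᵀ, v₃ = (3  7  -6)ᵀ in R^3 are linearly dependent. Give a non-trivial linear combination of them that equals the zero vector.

Row-reduce the matrix with v₁, v₂, v₃ as columns; the null space gives the coefficients.
The free variable yields coefficients (1, 1, -1) (any nonzero multiple also works).

v₁ + v₂ - v₃ = 0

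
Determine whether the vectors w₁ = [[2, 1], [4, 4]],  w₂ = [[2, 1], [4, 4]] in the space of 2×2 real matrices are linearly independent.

Take coordinates with respect to the standard basis {E₁₁, E₁₂, E₂₁, E₂₂}.
Place the vectors as rows of a 2×4 matrix and reduce to echelon form.
The reduction yields 1 nonzero row, so the rank is 1.
Since rank 1 < 2, the set is linearly dependent.

linearly dependent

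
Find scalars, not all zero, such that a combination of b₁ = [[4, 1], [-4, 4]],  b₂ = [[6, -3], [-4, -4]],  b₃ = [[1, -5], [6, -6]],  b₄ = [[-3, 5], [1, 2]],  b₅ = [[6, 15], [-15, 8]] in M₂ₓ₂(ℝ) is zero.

b₁ + 2b₂ - b₃ + 3b₄ - b₅ = 0

Write each element as a vector in ℝ⁴ using {E₁₁, E₁₂, E₂₁, E₂₂}.
Solve the homogeneous system with b₁, b₂, b₃, b₄, b₅ as columns by row-reducing the coefficient matrix.
A generator of the null space is (1, 2, -1, 3, -1).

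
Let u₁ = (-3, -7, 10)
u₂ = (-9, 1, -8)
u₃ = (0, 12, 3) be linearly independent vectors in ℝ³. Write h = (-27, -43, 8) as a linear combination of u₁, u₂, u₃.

h = 3u₁ + 2u₂ - 2u₃

Write h = c₁u₁ + … + c₃u₃ and equate components.
The system has the unique solution (c₁, c₂, c₃) = (3, 2, -2).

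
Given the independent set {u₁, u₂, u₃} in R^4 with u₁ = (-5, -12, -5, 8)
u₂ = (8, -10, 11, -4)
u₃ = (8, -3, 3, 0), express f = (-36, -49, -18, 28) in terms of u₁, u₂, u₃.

f = 4u₁ + u₂ - 3u₃

Since u₁, u₂, u₃ are independent, the coefficients expressing f are uniquely determined by a linear system.
The system has the unique solution (a₁, a₂, a₃) = (4, 1, -3).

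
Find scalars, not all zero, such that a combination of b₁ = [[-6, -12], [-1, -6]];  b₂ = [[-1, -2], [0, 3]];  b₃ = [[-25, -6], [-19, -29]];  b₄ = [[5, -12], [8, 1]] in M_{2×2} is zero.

Pass to coordinate vectors relative to the basis {E₁₁, E₁₂, E₂₁, E₂₂}.
Solve the homogeneous system with b₁, b₂, b₃, b₄ as columns by row-reducing the coefficient matrix.
A generator of the null space is (3, -3, -1, -2).

3b₁ - 3b₂ - b₃ - 2b₄ = 0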